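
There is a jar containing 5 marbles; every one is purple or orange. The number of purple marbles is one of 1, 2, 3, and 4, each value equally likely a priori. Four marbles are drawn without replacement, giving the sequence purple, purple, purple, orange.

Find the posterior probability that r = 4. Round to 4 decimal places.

0.6667

The likelihood of the observed sequence under each hypothesis: P(data | r = 1) = (1/5)(0/4) = 0; P(data | r = 2) = (2/5)(1/4)(0/3) = 0; P(data | r = 3) = (3/5)(2/4)(1/3)(2/2) = 1/10; P(data | r = 4) = (4/5)(3/4)(2/3)(1/2) = 1/5.
Weighting by the prior gives 1/4 · 0 = 0, 1/4 · 0 = 0, 1/4 · 1/10 = 1/40, 1/4 · 1/5 = 1/20; these sum to 3/40.
Hence P(r = 4 | data) = (1/20) / (3/40) = 2/3.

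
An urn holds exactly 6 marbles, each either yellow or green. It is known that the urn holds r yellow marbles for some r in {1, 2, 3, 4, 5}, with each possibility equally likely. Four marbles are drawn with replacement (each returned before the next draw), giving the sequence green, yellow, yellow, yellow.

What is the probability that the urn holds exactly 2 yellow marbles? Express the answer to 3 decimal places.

0.086

For each hypothesis, P(data | H) works out to: P(data | r = 1) = (5/6)(1/6)(1/6)(1/6) = 0.003858; P(data | r = 2) = (4/6)(2/6)(2/6)(2/6) = 0.024691; P(data | r = 3) = (3/6)(3/6)(3/6)(3/6) = 0.0625; P(data | r = 4) = (2/6)(4/6)(4/6)(4/6) = 0.098765; P(data | r = 5) = (1/6)(5/6)(5/6)(5/6) = 0.096451.
Multiplying each by its prior: 1/5 · 0.003858 = 0.0007716, 1/5 · 0.024691 = 0.0049383, 1/5 · 0.0625 = 0.0125, 1/5 · 0.098765 = 0.019753, 1/5 · 0.096451 = 0.01929; with total 0.057253.
By Bayes' rule, P(r = 2 | data) = (0.0049383) / (0.057253) = 0.086253.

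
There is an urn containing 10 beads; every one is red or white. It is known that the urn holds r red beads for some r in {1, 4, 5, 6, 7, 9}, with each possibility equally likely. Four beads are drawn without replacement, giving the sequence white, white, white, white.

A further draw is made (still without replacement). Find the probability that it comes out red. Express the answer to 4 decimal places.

For each hypothesis, P(data | H) works out to: P(data | r = 1) = (9/10)(8/9)(7/8)(6/7) = 0.6; P(data | r = 4) = (6/10)(5/9)(4/8)(3/7) = 0.071429; P(data | r = 5) = (5/10)(4/9)(3/8)(2/7) = 0.02381; P(data | r = 6) = (4/10)(3/9)(2/8)(1/7) = 0.0047619; P(data | r = 7) = (3/10)(2/9)(1/8)(0/7) = 0; P(data | r = 9) = (1/10)(0/9) = 0.
Multiplying each by its prior: 1/6 · 0.6 = 0.1, 1/6 · 0.071429 = 0.011905, 1/6 · 0.02381 = 0.0039683, 1/6 · 0.0047619 = 0.00079365, 1/6 · 0 = 0, 1/6 · 0 = 0; these sum to 0.11667.
Dividing through by the total gives posterior P(r = 1 | data) = 0.85714, P(r = 4 | data) = 0.10204, P(r = 5 | data) = 0.034014, P(r = 6 | data) = 0.0068027, P(r = 7 | data) = 0, P(r = 9 | data) = 0.
So P(red next | data) = Σ P(red next | H) P(H | data) = (1/6)(0.85714) + (2/3)(0.10204) + (5/6)(0.034014) + (1)(0.0068027) = 0.24603.

0.2460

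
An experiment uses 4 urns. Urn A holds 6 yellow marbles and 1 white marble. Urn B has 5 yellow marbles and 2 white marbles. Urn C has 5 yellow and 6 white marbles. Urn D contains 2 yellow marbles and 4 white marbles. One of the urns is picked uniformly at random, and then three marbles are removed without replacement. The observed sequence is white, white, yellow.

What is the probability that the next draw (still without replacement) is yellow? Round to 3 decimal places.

0.476

For each hypothesis, P(data | H) works out to: P(data | urn A) = (1/7)(0/6) = 0; P(data | urn B) = (2/7)(1/6)(5/5) = 0.047619; P(data | urn C) = (6/11)(5/10)(5/9) = 0.15152; P(data | urn D) = (4/6)(3/5)(2/4) = 0.2.
Weighting by the prior gives 1/4 · 0 = 0, 1/4 · 0.047619 = 0.011905, 1/4 · 0.15152 = 0.037879, 1/4 · 0.2 = 0.05; these sum to 0.099784.
Normalising, the posterior is P(urn A | data) = 0, P(urn B | data) = 0.11931, P(urn C | data) = 0.37961, P(urn D | data) = 0.50108.
So P(yellow next | data) = Σ P(yellow next | H) P(H | data) = (1)(0.11931) + (1/2)(0.37961) + (1/3)(0.50108) = 0.47614.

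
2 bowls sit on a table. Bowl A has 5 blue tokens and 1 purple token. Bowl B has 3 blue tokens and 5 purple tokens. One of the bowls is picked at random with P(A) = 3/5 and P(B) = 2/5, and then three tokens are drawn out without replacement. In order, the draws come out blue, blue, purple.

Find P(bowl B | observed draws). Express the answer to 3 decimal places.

Compute the likelihood of the observed sequence for each case: P(data | bowl A) = (5/6)(4/5)(1/4) = 1/6; P(data | bowl B) = (3/8)(2/7)(5/6) = 5/56.
The prior-weighted likelihoods are 3/5 · 1/6 = 1/10, 2/5 · 5/56 = 1/28; with total 19/140.
Hence P(bowl B | data) = (1/28) / (19/140) = 5/19.

0.263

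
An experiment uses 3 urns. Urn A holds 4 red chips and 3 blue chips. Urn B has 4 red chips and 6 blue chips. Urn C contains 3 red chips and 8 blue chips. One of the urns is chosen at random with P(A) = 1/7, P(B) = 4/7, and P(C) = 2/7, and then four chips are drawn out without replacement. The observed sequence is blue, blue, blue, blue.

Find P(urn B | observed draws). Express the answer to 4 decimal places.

Under each hypothesis, the probability of the observed sequence is: P(data | urn A) = (3/7)(2/6)(1/5)(0/4) = 0; P(data | urn B) = (6/10)(5/9)(4/8)(3/7) = 0.071429; P(data | urn C) = (8/11)(7/10)(6/9)(5/8) = 0.21212.
Weighting by the prior gives 1/7 · 0 = 0, 4/7 · 0.071429 = 0.040816, 2/7 · 0.21212 = 0.060606; these sum to 0.10142.
Hence P(urn B | data) = (0.040816) / (0.10142) = 0.40244.

0.4024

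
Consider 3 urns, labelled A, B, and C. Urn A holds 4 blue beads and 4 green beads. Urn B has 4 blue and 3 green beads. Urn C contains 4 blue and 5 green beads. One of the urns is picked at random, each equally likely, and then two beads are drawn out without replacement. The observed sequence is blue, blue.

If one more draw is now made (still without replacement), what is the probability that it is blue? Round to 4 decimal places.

0.3500

For each hypothesis, P(data | H) works out to: P(data | urn A) = (4/8)(3/7) = 3/14; P(data | urn B) = (4/7)(3/6) = 2/7; P(data | urn C) = (4/9)(3/8) = 1/6.
Multiplying each by its prior: 1/3 · 3/14 = 1/14, 1/3 · 2/7 = 2/21, 1/3 · 1/6 = 1/18; summing to 2/9.
Normalising, the posterior is P(urn A | data) = 9/28, P(urn B | data) = 3/7, P(urn C | data) = 1/4.
The predictive probability is P(blue next | data) = (1/3)(9/28) + (2/5)(3/7) + (2/7)(1/4) = 7/20.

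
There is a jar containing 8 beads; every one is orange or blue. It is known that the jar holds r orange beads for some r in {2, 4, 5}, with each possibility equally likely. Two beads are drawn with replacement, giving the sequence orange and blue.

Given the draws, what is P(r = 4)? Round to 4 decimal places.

0.3721

For each hypothesis, P(data | H) works out to: P(data | r = 2) = (2/8)(6/8) = 3/16; P(data | r = 4) = (4/8)(4/8) = 1/4; P(data | r = 5) = (5/8)(3/8) = 15/64.
Weighting by the prior gives 1/3 · 3/16 = 1/16, 1/3 · 1/4 = 1/12, 1/3 · 15/64 = 5/64; these sum to 43/192.
By Bayes' rule, P(r = 4 | data) = (1/12) / (43/192) = 16/43.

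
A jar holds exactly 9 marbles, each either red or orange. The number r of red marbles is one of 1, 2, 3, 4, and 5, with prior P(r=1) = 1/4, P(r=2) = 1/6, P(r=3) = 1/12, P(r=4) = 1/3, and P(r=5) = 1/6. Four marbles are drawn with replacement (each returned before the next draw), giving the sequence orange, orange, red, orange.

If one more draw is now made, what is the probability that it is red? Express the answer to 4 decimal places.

0.3125

The likelihood of the observed sequence under each hypothesis: P(data | r = 1) = (8/9)(8/9)(1/9)(8/9) = 0.078037; P(data | r = 2) = (7/9)(7/9)(2/9)(7/9) = 0.10456; P(data | r = 3) = (6/9)(6/9)(3/9)(6/9) = 0.098765; P(data | r = 4) = (5/9)(5/9)(4/9)(5/9) = 0.076208; P(data | r = 5) = (4/9)(4/9)(5/9)(4/9) = 0.048773.
Weighting by the prior gives 1/4 · 0.078037 = 0.019509, 1/6 · 0.10456 = 0.017426, 1/12 · 0.098765 = 0.0082305, 1/3 · 0.076208 = 0.025403, 1/6 · 0.048773 = 0.0081288; with total 0.078697.
Normalising, the posterior is P(r = 1 | data) = 0.2479, P(r = 2 | data) = 0.22143, P(r = 3 | data) = 0.10458, P(r = 4 | data) = 0.32279, P(r = 5 | data) = 0.10329.
The predictive probability is P(red next | data) = (1/9)(0.2479) + (2/9)(0.22143) + (1/3)(0.10458) + (4/9)(0.32279) + (5/9)(0.10329) = 0.31246.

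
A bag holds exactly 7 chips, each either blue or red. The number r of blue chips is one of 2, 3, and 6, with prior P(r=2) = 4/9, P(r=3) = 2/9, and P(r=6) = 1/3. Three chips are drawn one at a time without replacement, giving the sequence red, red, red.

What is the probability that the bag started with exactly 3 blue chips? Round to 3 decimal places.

0.167

Compute the likelihood of the observed sequence for each case: P(data | r = 2) = (5/7)(4/6)(3/5) = 2/7; P(data | r = 3) = (4/7)(3/6)(2/5) = 4/35; P(data | r = 6) = (1/7)(0/6) = 0.
The prior-weighted likelihoods are 4/9 · 2/7 = 8/63, 2/9 · 4/35 = 8/315, 1/3 · 0 = 0; summing to 16/105.
Hence P(r = 3 | data) = (8/315) / (16/105) = 1/6.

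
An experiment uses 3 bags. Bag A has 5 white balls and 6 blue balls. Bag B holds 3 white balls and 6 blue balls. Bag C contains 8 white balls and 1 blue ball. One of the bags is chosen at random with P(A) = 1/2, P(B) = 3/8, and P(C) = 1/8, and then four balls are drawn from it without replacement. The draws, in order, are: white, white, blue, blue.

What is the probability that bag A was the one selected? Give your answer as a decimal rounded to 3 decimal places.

0.629

For each hypothesis, P(data | H) works out to: P(data | bag A) = (5/11)(4/10)(6/9)(5/8) = 0.075758; P(data | bag B) = (3/9)(2/8)(6/7)(5/6) = 0.059524; P(data | bag C) = (8/9)(7/8)(1/7)(0/6) = 0.
Weighting by the prior gives 1/2 · 0.075758 = 0.037879, 3/8 · 0.059524 = 0.022321, 1/8 · 0 = 0; these sum to 0.0602.
So P(bag A | data) = (0.037879) / (0.0602) = 0.62921.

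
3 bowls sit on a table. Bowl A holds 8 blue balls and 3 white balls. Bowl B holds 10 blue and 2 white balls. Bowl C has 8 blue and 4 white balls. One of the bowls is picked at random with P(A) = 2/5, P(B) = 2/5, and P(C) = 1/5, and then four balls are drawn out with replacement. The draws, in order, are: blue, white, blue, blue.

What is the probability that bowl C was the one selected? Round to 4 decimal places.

0.1969

For each hypothesis, P(data | H) works out to: P(data | bowl A) = (8/11)(3/11)(8/11)(8/11) = 0.10491; P(data | bowl B) = (10/12)(2/12)(10/12)(10/12) = 0.096451; P(data | bowl C) = (8/12)(4/12)(8/12)(8/12) = 0.098765.
Multiplying each by its prior: 2/5 · 0.10491 = 0.041964, 2/5 · 0.096451 = 0.03858, 1/5 · 0.098765 = 0.019753; with total 0.1003.
So P(bowl C | data) = (0.019753) / (0.1003) = 0.19694.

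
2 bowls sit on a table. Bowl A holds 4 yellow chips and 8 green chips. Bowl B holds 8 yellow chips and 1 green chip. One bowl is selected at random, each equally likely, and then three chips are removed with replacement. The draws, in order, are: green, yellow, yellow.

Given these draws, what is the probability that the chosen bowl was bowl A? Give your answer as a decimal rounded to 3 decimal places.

For each hypothesis, P(data | H) works out to: P(data | bowl A) = (8/12)(4/12)(4/12) = 2/27; P(data | bowl B) = (1/9)(8/9)(8/9) = 64/729.
Weighting by the prior gives 1/2 · 2/27 = 1/27, 1/2 · 64/729 = 32/729; summing to 59/729.
Hence P(bowl A | data) = (1/27) / (59/729) = 27/59.

0.458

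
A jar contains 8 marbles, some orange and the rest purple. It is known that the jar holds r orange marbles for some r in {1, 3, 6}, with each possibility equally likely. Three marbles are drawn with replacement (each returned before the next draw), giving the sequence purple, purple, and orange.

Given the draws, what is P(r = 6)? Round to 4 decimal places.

Under each hypothesis, the probability of the observed sequence is: P(data | r = 1) = (7/8)(7/8)(1/8) = 0.095703; P(data | r = 3) = (5/8)(5/8)(3/8) = 0.14648; P(data | r = 6) = (2/8)(2/8)(6/8) = 0.046875.
The prior-weighted likelihoods are 1/3 · 0.095703 = 0.031901, 1/3 · 0.14648 = 0.048828, 1/3 · 0.046875 = 0.015625; summing to 0.096354.
So P(r = 6 | data) = (0.015625) / (0.096354) = 0.16216.

0.1622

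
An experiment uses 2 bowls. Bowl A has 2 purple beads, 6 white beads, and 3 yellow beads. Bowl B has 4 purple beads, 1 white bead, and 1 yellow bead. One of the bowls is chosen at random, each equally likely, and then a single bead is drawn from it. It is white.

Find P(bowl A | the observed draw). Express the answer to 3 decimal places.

0.766

Under each hypothesis, the probability of this draw is: P(data | bowl A) = (6/11) = 6/11; P(data | bowl B) = (1/6) = 1/6.
Multiplying each by its prior: 1/2 · 6/11 = 3/11, 1/2 · 1/6 = 1/12; these sum to 47/132.
By Bayes' rule, P(bowl A | data) = (3/11) / (47/132) = 36/47.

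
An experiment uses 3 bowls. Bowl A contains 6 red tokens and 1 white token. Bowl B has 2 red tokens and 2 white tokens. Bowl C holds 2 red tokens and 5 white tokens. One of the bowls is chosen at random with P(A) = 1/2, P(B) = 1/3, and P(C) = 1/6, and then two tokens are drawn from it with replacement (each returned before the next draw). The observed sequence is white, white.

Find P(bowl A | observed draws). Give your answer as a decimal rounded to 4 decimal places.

0.0571

For each hypothesis, P(data | H) works out to: P(data | bowl A) = (1/7)(1/7) = 1/49; P(data | bowl B) = (2/4)(2/4) = 1/4; P(data | bowl C) = (5/7)(5/7) = 25/49.
Weighting by the prior gives 1/2 · 1/49 = 1/98, 1/3 · 1/4 = 1/12, 1/6 · 25/49 = 25/294; these sum to 5/28.
Therefore the posterior P(bowl A | data) = (1/98) / (5/28) = 2/35.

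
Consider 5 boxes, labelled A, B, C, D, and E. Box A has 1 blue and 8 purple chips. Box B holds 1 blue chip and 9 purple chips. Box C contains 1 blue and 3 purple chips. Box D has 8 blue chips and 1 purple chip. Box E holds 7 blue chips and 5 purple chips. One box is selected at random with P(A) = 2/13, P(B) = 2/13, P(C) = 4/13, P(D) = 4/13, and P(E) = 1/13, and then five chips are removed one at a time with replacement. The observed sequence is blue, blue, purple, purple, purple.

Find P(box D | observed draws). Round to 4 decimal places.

0.0261

Compute the likelihood of the observed sequence for each case: P(data | box A) = (1/9)(1/9)(8/9)(8/9)(8/9) = 0.0086708; P(data | box B) = (1/10)(1/10)(9/10)(9/10)(9/10) = 0.00729; P(data | box C) = (1/4)(1/4)(3/4)(3/4)(3/4) = 0.026367; P(data | box D) = (8/9)(8/9)(1/9)(1/9)(1/9) = 0.0010838; P(data | box E) = (7/12)(7/12)(5/12)(5/12)(5/12) = 0.024615.
The prior-weighted likelihoods are 2/13 · 0.0086708 = 0.001334, 2/13 · 0.00729 = 0.0011215, 4/13 · 0.026367 = 0.008113, 4/13 · 0.0010838 = 0.00033349, 1/13 · 0.024615 = 0.0018935; these sum to 0.012795.
Hence P(box D | data) = (0.00033349) / (0.012795) = 0.026063.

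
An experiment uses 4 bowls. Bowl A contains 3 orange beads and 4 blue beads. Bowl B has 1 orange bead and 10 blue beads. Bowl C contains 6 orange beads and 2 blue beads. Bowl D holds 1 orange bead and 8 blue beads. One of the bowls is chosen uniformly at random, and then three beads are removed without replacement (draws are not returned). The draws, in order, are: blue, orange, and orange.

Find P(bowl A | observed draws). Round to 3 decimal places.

The likelihood of the observed sequence under each hypothesis: P(data | bowl A) = (4/7)(3/6)(2/5) = 4/35; P(data | bowl B) = (10/11)(1/10)(0/9) = 0; P(data | bowl C) = (2/8)(6/7)(5/6) = 5/28; P(data | bowl D) = (8/9)(1/8)(0/7) = 0.
The prior-weighted likelihoods are 1/4 · 4/35 = 1/35, 1/4 · 0 = 0, 1/4 · 5/28 = 5/112, 1/4 · 0 = 0; with total 41/560.
By Bayes' rule, P(bowl A | data) = (1/35) / (41/560) = 16/41.

0.390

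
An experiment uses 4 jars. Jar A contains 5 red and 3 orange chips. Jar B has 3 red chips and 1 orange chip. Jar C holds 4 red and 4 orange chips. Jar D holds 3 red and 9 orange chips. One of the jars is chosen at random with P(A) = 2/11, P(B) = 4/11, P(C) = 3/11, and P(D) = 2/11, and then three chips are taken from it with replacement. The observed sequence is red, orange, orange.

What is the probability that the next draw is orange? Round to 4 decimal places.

Under each hypothesis, the probability of the observed sequence is: P(data | jar A) = (5/8)(3/8)(3/8) = 0.087891; P(data | jar B) = (3/4)(1/4)(1/4) = 0.046875; P(data | jar C) = (4/8)(4/8)(4/8) = 0.125; P(data | jar D) = (3/12)(9/12)(9/12) = 0.14062.
The prior-weighted likelihoods are 2/11 · 0.087891 = 0.01598, 4/11 · 0.046875 = 0.017045, 3/11 · 0.125 = 0.034091, 2/11 · 0.14062 = 0.025568; summing to 0.092685.
Normalising, the posterior is P(jar A | data) = 0.17241, P(jar B | data) = 0.18391, P(jar C | data) = 0.36782, P(jar D | data) = 0.27586.
Averaging over the posterior, P(orange next | data) = (3/8)(0.17241) + (1/4)(0.18391) + (1/2)(0.36782) + (3/4)(0.27586) = 0.50144.

0.5014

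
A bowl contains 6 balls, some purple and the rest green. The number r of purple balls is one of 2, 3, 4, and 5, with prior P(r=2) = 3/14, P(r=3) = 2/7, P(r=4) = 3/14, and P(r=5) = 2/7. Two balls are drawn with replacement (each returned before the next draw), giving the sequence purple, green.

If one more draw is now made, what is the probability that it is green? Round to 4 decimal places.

0.4359

Compute the likelihood of the observed sequence for each case: P(data | r = 2) = (2/6)(4/6) = 2/9; P(data | r = 3) = (3/6)(3/6) = 1/4; P(data | r = 4) = (4/6)(2/6) = 2/9; P(data | r = 5) = (5/6)(1/6) = 5/36.
The prior-weighted likelihoods are 3/14 · 2/9 = 1/21, 2/7 · 1/4 = 1/14, 3/14 · 2/9 = 1/21, 2/7 · 5/36 = 5/126; these sum to 13/63.
The posterior is then P(r = 2 | data) = 3/13, P(r = 3 | data) = 9/26, P(r = 4 | data) = 3/13, P(r = 5 | data) = 5/26.
So P(green next | data) = Σ P(green next | H) P(H | data) = (2/3)(3/13) + (1/2)(9/26) + (1/3)(3/13) + (1/6)(5/26) = 17/39.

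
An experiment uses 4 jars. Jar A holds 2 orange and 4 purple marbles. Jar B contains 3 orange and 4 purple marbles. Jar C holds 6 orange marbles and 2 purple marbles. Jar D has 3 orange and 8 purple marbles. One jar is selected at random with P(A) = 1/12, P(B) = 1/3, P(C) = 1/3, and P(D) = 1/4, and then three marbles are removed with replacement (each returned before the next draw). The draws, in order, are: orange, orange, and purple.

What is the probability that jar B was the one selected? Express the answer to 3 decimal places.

The likelihood of the observed sequence under each hypothesis: P(data | jar A) = (2/6)(2/6)(4/6) = 0.074074; P(data | jar B) = (3/7)(3/7)(4/7) = 0.10496; P(data | jar C) = (6/8)(6/8)(2/8) = 0.14062; P(data | jar D) = (3/11)(3/11)(8/11) = 0.054095.
Weighting by the prior gives 1/12 · 0.074074 = 0.0061728, 1/3 · 0.10496 = 0.034985, 1/3 · 0.14062 = 0.046875, 1/4 · 0.054095 = 0.013524; these sum to 0.10156.
Therefore the posterior P(jar B | data) = (0.034985) / (0.10156) = 0.34449.

0.344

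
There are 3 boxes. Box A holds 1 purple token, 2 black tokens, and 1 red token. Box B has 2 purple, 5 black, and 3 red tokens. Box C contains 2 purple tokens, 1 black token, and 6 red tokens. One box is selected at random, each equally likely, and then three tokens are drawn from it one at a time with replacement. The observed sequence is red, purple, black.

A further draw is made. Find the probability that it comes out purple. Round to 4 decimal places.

0.2248

Compute the likelihood of the observed sequence for each case: P(data | box A) = (1/4)(1/4)(2/4) = 0.03125; P(data | box B) = (3/10)(2/10)(5/10) = 0.03; P(data | box C) = (6/9)(2/9)(1/9) = 0.016461.
The prior-weighted likelihoods are 1/3 · 0.03125 = 0.010417, 1/3 · 0.03 = 0.01, 1/3 · 0.016461 = 0.005487; with total 0.025904.
The posterior is then P(box A | data) = 0.40213, P(box B | data) = 0.38605, P(box C | data) = 0.21182.
The predictive probability is P(purple next | data) = (1/4)(0.40213) + (1/5)(0.38605) + (2/9)(0.21182) = 0.22481.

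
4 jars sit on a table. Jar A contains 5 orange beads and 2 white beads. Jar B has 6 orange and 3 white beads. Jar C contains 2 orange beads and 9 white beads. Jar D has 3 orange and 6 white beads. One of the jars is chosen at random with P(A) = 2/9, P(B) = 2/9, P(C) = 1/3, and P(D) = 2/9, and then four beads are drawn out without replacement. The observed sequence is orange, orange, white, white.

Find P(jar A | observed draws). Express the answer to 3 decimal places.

For each hypothesis, P(data | H) works out to: P(data | jar A) = (5/7)(4/6)(2/5)(1/4) = 0.047619; P(data | jar B) = (6/9)(5/8)(3/7)(2/6) = 0.059524; P(data | jar C) = (2/11)(1/10)(9/9)(8/8) = 0.018182; P(data | jar D) = (3/9)(2/8)(6/7)(5/6) = 0.059524.
Weighting by the prior gives 2/9 · 0.047619 = 0.010582, 2/9 · 0.059524 = 0.013228, 1/3 · 0.018182 = 0.0060606, 2/9 · 0.059524 = 0.013228; these sum to 0.043098.
Hence P(jar A | data) = (0.010582) / (0.043098) = 0.24554.

0.246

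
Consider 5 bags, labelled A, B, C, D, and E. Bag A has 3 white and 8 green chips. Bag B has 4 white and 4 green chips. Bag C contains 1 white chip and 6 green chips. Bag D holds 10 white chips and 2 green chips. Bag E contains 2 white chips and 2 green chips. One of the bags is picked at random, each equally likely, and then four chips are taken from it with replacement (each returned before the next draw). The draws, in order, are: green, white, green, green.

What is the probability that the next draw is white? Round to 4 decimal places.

0.3311

For each hypothesis, P(data | H) works out to: P(data | bag A) = (8/11)(3/11)(8/11)(8/11) = 0.10491; P(data | bag B) = (4/8)(4/8)(4/8)(4/8) = 0.0625; P(data | bag C) = (6/7)(1/7)(6/7)(6/7) = 0.089963; P(data | bag D) = (2/12)(10/12)(2/12)(2/12) = 0.003858; P(data | bag E) = (2/4)(2/4)(2/4)(2/4) = 0.0625.
Weighting by the prior gives 1/5 · 0.10491 = 0.020982, 1/5 · 0.0625 = 0.0125, 1/5 · 0.089963 = 0.017993, 1/5 · 0.003858 = 0.0007716, 1/5 · 0.0625 = 0.0125; these sum to 0.064746.
Normalising, the posterior is P(bag A | data) = 0.32407, P(bag B | data) = 0.19306, P(bag C | data) = 0.27789, P(bag D | data) = 0.011917, P(bag E | data) = 0.19306.
Averaging over the posterior, P(white next | data) = (3/11)(0.32407) + (1/2)(0.19306) + (1/7)(0.27789) + (5/6)(0.011917) + (1/2)(0.19306) = 0.33107.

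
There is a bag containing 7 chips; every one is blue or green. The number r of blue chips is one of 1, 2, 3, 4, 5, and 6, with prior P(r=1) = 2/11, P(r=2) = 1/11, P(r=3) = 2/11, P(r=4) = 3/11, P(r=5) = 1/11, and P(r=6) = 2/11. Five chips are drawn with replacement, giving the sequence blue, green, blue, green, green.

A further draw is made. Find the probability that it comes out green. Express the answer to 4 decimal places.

0.5500

For each hypothesis, P(data | H) works out to: P(data | r = 1) = (1/7)(6/7)(1/7)(6/7)(6/7) = 0.012852; P(data | r = 2) = (2/7)(5/7)(2/7)(5/7)(5/7) = 0.02975; P(data | r = 3) = (3/7)(4/7)(3/7)(4/7)(4/7) = 0.034271; P(data | r = 4) = (4/7)(3/7)(4/7)(3/7)(3/7) = 0.025704; P(data | r = 5) = (5/7)(2/7)(5/7)(2/7)(2/7) = 0.0119; P(data | r = 6) = (6/7)(1/7)(6/7)(1/7)(1/7) = 0.002142.
The prior-weighted likelihoods are 2/11 · 0.012852 = 0.0023367, 1/11 · 0.02975 = 0.0027045, 2/11 · 0.034271 = 0.0062312, 3/11 · 0.025704 = 0.0070101, 1/11 · 0.0119 = 0.0010818, 2/11 · 0.002142 = 0.00038945; with total 0.019754.
Dividing through by the total gives posterior P(r = 1 | data) = 0.11829, P(r = 2 | data) = 0.13691, P(r = 3 | data) = 0.31544, P(r = 4 | data) = 0.35487, P(r = 5 | data) = 0.054765, P(r = 6 | data) = 0.019715.
The predictive probability is P(green next | data) = (6/7)(0.11829) + (5/7)(0.13691) + (4/7)(0.31544) + (3/7)(0.35487) + (2/7)(0.054765) + (1/7)(0.019715) = 0.54999.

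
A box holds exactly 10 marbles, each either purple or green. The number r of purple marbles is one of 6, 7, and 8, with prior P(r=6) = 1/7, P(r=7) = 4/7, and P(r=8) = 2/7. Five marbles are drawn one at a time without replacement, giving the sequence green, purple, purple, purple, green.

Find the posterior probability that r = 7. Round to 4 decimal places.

0.6442

For each hypothesis, P(data | H) works out to: P(data | r = 6) = (4/10)(6/9)(5/8)(4/7)(3/6) = 0.047619; P(data | r = 7) = (3/10)(7/9)(6/8)(5/7)(2/6) = 0.041667; P(data | r = 8) = (2/10)(8/9)(7/8)(6/7)(1/6) = 0.022222.
Multiplying each by its prior: 1/7 · 0.047619 = 0.0068027, 4/7 · 0.041667 = 0.02381, 2/7 · 0.022222 = 0.0063492; with total 0.036961.
By Bayes' rule, P(r = 7 | data) = (0.02381) / (0.036961) = 0.64417.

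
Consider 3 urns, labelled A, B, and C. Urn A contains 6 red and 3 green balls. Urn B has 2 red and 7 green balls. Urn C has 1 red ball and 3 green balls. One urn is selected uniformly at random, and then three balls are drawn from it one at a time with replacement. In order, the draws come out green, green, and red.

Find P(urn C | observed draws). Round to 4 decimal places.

For each hypothesis, P(data | H) works out to: P(data | urn A) = (3/9)(3/9)(6/9) = 0.074074; P(data | urn B) = (7/9)(7/9)(2/9) = 0.13443; P(data | urn C) = (3/4)(3/4)(1/4) = 0.14062.
Weighting by the prior gives 1/3 · 0.074074 = 0.024691, 1/3 · 0.13443 = 0.04481, 1/3 · 0.14062 = 0.046875; with total 0.11638.
So P(urn C | data) = (0.046875) / (0.11638) = 0.40279.

0.4028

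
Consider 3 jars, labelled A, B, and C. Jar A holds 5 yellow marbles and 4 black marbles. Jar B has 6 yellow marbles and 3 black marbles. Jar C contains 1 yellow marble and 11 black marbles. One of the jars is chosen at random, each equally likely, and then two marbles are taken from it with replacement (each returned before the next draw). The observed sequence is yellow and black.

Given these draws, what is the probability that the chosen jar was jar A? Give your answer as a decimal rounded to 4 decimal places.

For each hypothesis, P(data | H) works out to: P(data | jar A) = (5/9)(4/9) = 0.24691; P(data | jar B) = (6/9)(3/9) = 0.22222; P(data | jar C) = (1/12)(11/12) = 0.076389.
The prior-weighted likelihoods are 1/3 · 0.24691 = 0.082305, 1/3 · 0.22222 = 0.074074, 1/3 · 0.076389 = 0.025463; summing to 0.18184.
So P(jar A | data) = (0.082305) / (0.18184) = 0.45262.

0.4526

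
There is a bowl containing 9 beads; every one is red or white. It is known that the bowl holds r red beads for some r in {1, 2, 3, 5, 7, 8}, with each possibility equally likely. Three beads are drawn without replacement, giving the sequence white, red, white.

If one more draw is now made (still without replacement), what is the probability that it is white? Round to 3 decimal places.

Under each hypothesis, the probability of the observed sequence is: P(data | r = 1) = (8/9)(1/8)(7/7) = 1/9; P(data | r = 2) = (7/9)(2/8)(6/7) = 1/6; P(data | r = 3) = (6/9)(3/8)(5/7) = 5/28; P(data | r = 5) = (4/9)(5/8)(3/7) = 5/42; P(data | r = 7) = (2/9)(7/8)(1/7) = 1/36; P(data | r = 8) = (1/9)(8/8)(0/7) = 0.
The prior-weighted likelihoods are 1/6 · 1/9 = 1/54, 1/6 · 1/6 = 1/36, 1/6 · 5/28 = 5/168, 1/6 · 5/42 = 5/252, 1/6 · 1/36 = 1/216, 1/6 · 0 = 0; with total 19/189.
Normalising, the posterior is P(r = 1 | data) = 7/38, P(r = 2 | data) = 21/76, P(r = 3 | data) = 45/152, P(r = 5 | data) = 15/76, P(r = 7 | data) = 7/152, P(r = 8 | data) = 0.
The predictive probability is P(white next | data) = (1)(7/38) + (5/6)(21/76) + (2/3)(45/152) + (1/3)(15/76) + (0)(7/152) = 103/152.

0.678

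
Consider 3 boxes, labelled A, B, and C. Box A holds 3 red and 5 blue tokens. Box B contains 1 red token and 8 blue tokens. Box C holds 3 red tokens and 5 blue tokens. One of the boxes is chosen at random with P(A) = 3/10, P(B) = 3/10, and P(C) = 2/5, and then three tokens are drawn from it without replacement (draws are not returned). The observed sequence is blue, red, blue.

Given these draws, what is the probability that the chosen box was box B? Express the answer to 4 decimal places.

For each hypothesis, P(data | H) works out to: P(data | box A) = (5/8)(3/7)(4/6) = 5/28; P(data | box B) = (8/9)(1/8)(7/7) = 1/9; P(data | box C) = (5/8)(3/7)(4/6) = 5/28.
Weighting by the prior gives 3/10 · 5/28 = 3/56, 3/10 · 1/9 = 1/30, 2/5 · 5/28 = 1/14; summing to 19/120.
Hence P(box B | data) = (1/30) / (19/120) = 4/19.

0.2105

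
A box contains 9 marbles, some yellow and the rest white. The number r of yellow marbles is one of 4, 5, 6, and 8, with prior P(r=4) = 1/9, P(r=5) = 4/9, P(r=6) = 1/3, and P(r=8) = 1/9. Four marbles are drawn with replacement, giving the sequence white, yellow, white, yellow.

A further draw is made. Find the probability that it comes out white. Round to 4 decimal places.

The likelihood of the observed sequence under each hypothesis: P(data | r = 4) = (5/9)(4/9)(5/9)(4/9) = 0.060966; P(data | r = 5) = (4/9)(5/9)(4/9)(5/9) = 0.060966; P(data | r = 6) = (3/9)(6/9)(3/9)(6/9) = 0.049383; P(data | r = 8) = (1/9)(8/9)(1/9)(8/9) = 0.0097546.
Weighting by the prior gives 1/9 · 0.060966 = 0.006774, 4/9 · 0.060966 = 0.027096, 1/3 · 0.049383 = 0.016461, 1/9 · 0.0097546 = 0.0010838; these sum to 0.051415.
Normalising, the posterior is P(r = 4 | data) = 0.13175, P(r = 5 | data) = 0.52701, P(r = 6 | data) = 0.32016, P(r = 8 | data) = 0.02108.
The predictive probability is P(white next | data) = (5/9)(0.13175) + (4/9)(0.52701) + (1/3)(0.32016) + (1/9)(0.02108) = 0.41648.

0.4165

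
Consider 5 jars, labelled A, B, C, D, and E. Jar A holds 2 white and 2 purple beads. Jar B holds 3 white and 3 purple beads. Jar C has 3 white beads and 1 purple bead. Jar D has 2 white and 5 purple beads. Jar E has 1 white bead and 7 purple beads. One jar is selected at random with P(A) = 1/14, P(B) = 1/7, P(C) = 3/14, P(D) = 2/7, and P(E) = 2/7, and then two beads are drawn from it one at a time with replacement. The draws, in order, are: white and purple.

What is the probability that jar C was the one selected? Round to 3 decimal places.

0.219

For each hypothesis, P(data | H) works out to: P(data | jar A) = (2/4)(2/4) = 0.25; P(data | jar B) = (3/6)(3/6) = 0.25; P(data | jar C) = (3/4)(1/4) = 0.1875; P(data | jar D) = (2/7)(5/7) = 0.20408; P(data | jar E) = (1/8)(7/8) = 0.10938.
Weighting by the prior gives 1/14 · 0.25 = 0.017857, 1/7 · 0.25 = 0.035714, 3/14 · 0.1875 = 0.040179, 2/7 · 0.20408 = 0.058309, 2/7 · 0.10938 = 0.03125; these sum to 0.18331.
Therefore the posterior P(jar C | data) = (0.040179) / (0.18331) = 0.21918.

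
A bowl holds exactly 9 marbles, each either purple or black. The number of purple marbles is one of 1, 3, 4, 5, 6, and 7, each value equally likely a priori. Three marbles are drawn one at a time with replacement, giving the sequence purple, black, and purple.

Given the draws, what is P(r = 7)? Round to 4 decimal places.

Compute the likelihood of the observed sequence for each case: P(data | r = 1) = (1/9)(8/9)(1/9) = 0.010974; P(data | r = 3) = (3/9)(6/9)(3/9) = 0.074074; P(data | r = 4) = (4/9)(5/9)(4/9) = 0.10974; P(data | r = 5) = (5/9)(4/9)(5/9) = 0.13717; P(data | r = 6) = (6/9)(3/9)(6/9) = 0.14815; P(data | r = 7) = (7/9)(2/9)(7/9) = 0.13443.
Weighting by the prior gives 1/6 · 0.010974 = 0.001829, 1/6 · 0.074074 = 0.012346, 1/6 · 0.10974 = 0.01829, 1/6 · 0.13717 = 0.022862, 1/6 · 0.14815 = 0.024691, 1/6 · 0.13443 = 0.022405; with total 0.10242.
By Bayes' rule, P(r = 7 | data) = (0.022405) / (0.10242) = 0.21875.

0.2188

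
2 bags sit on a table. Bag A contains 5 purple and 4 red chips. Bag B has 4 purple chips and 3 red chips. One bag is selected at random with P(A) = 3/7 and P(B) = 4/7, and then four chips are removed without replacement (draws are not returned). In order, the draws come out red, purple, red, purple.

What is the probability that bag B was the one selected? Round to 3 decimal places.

For each hypothesis, P(data | H) works out to: P(data | bag A) = (4/9)(5/8)(3/7)(4/6) = 5/63; P(data | bag B) = (3/7)(4/6)(2/5)(3/4) = 3/35.
Multiplying each by its prior: 3/7 · 5/63 = 5/147, 4/7 · 3/35 = 12/245; these sum to 61/735.
So P(bag B | data) = (12/245) / (61/735) = 36/61.

0.590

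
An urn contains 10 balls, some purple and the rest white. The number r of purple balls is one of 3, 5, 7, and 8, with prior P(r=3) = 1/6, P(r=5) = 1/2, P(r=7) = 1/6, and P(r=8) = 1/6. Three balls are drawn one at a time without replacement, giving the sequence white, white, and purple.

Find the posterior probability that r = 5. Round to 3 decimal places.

0.620

For each hypothesis, P(data | H) works out to: P(data | r = 3) = (7/10)(6/9)(3/8) = 0.175; P(data | r = 5) = (5/10)(4/9)(5/8) = 0.13889; P(data | r = 7) = (3/10)(2/9)(7/8) = 0.058333; P(data | r = 8) = (2/10)(1/9)(8/8) = 0.022222.
Multiplying each by its prior: 1/6 · 0.175 = 0.029167, 1/2 · 0.13889 = 0.069444, 1/6 · 0.058333 = 0.0097222, 1/6 · 0.022222 = 0.0037037; these sum to 0.11204.
By Bayes' rule, P(r = 5 | data) = (0.069444) / (0.11204) = 0.61983.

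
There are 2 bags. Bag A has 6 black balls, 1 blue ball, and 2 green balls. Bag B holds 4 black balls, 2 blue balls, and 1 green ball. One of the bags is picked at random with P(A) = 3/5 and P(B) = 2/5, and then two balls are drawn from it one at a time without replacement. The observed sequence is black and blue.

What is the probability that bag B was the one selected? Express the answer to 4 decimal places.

The likelihood of the observed sequence under each hypothesis: P(data | bag A) = (6/9)(1/8) = 1/12; P(data | bag B) = (4/7)(2/6) = 4/21.
The prior-weighted likelihoods are 3/5 · 1/12 = 1/20, 2/5 · 4/21 = 8/105; summing to 53/420.
Hence P(bag B | data) = (8/105) / (53/420) = 32/53.

0.6038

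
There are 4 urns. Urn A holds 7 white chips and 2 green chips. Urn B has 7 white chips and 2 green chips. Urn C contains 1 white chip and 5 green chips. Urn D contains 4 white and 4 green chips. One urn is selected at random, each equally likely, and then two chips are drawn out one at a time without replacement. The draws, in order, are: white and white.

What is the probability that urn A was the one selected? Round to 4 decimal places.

0.4224

The likelihood of the observed sequence under each hypothesis: P(data | urn A) = (7/9)(6/8) = 7/12; P(data | urn B) = (7/9)(6/8) = 7/12; P(data | urn C) = (1/6)(0/5) = 0; P(data | urn D) = (4/8)(3/7) = 3/14.
Weighting by the prior gives 1/4 · 7/12 = 7/48, 1/4 · 7/12 = 7/48, 1/4 · 0 = 0, 1/4 · 3/14 = 3/56; with total 29/84.
Therefore the posterior P(urn A | data) = (7/48) / (29/84) = 49/116.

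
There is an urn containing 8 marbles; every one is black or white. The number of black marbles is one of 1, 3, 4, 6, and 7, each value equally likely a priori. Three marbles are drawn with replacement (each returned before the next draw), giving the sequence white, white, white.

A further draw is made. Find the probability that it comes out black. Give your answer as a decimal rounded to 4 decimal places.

For each hypothesis, P(data | H) works out to: P(data | r = 1) = (7/8)(7/8)(7/8) = 0.66992; P(data | r = 3) = (5/8)(5/8)(5/8) = 0.24414; P(data | r = 4) = (4/8)(4/8)(4/8) = 0.125; P(data | r = 6) = (2/8)(2/8)(2/8) = 0.015625; P(data | r = 7) = (1/8)(1/8)(1/8) = 0.0019531.
Weighting by the prior gives 1/5 · 0.66992 = 0.13398, 1/5 · 0.24414 = 0.048828, 1/5 · 0.125 = 0.025, 1/5 · 0.015625 = 0.003125, 1/5 · 0.0019531 = 0.00039063; these sum to 0.21133.
Dividing through by the total gives posterior P(r = 1 | data) = 0.63401, P(r = 3 | data) = 0.23105, P(r = 4 | data) = 0.1183, P(r = 6 | data) = 0.014787, P(r = 7 | data) = 0.0018484.
The predictive probability is P(black next | data) = (1/8)(0.63401) + (3/8)(0.23105) + (1/2)(0.1183) + (3/4)(0.014787) + (7/8)(0.0018484) = 0.23775.

0.2378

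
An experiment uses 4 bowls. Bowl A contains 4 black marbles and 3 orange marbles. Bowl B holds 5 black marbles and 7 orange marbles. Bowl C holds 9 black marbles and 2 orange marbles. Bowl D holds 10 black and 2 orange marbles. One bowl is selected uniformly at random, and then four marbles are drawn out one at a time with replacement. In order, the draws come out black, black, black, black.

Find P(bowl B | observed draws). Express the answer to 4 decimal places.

0.0282

The likelihood of the observed sequence under each hypothesis: P(data | bowl A) = (4/7)(4/7)(4/7)(4/7) = 0.10662; P(data | bowl B) = (5/12)(5/12)(5/12)(5/12) = 0.030141; P(data | bowl C) = (9/11)(9/11)(9/11)(9/11) = 0.44813; P(data | bowl D) = (10/12)(10/12)(10/12)(10/12) = 0.48225.
Weighting by the prior gives 1/4 · 0.10662 = 0.026656, 1/4 · 0.030141 = 0.0075352, 1/4 · 0.44813 = 0.11203, 1/4 · 0.48225 = 0.12056; these sum to 0.26679.
So P(bowl B | data) = (0.0075352) / (0.26679) = 0.028244.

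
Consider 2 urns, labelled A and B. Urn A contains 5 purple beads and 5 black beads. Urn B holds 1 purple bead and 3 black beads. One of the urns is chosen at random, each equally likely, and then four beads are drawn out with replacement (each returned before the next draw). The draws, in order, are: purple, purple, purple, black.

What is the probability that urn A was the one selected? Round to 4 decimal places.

For each hypothesis, P(data | H) works out to: P(data | urn A) = (5/10)(5/10)(5/10)(5/10) = 1/16; P(data | urn B) = (1/4)(1/4)(1/4)(3/4) = 3/256.
The prior-weighted likelihoods are 1/2 · 1/16 = 1/32, 1/2 · 3/256 = 3/512; with total 19/512.
So P(urn A | data) = (1/32) / (19/512) = 16/19.

0.8421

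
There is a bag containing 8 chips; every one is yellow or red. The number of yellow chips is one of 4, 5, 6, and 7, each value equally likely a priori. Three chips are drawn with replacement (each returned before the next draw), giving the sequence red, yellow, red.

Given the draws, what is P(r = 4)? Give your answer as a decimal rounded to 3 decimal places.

0.457

Under each hypothesis, the probability of the observed sequence is: P(data | r = 4) = (4/8)(4/8)(4/8) = 0.125; P(data | r = 5) = (3/8)(5/8)(3/8) = 0.087891; P(data | r = 6) = (2/8)(6/8)(2/8) = 0.046875; P(data | r = 7) = (1/8)(7/8)(1/8) = 0.013672.
Multiplying each by its prior: 1/4 · 0.125 = 0.03125, 1/4 · 0.087891 = 0.021973, 1/4 · 0.046875 = 0.011719, 1/4 · 0.013672 = 0.003418; these sum to 0.068359.
By Bayes' rule, P(r = 4 | data) = (0.03125) / (0.068359) = 0.45714.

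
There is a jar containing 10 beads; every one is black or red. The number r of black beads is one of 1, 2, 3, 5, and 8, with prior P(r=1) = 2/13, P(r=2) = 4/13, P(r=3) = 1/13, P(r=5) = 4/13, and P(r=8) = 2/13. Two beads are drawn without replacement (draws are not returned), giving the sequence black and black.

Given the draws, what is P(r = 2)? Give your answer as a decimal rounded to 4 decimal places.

For each hypothesis, P(data | H) works out to: P(data | r = 1) = (1/10)(0/9) = 0; P(data | r = 2) = (2/10)(1/9) = 1/45; P(data | r = 3) = (3/10)(2/9) = 1/15; P(data | r = 5) = (5/10)(4/9) = 2/9; P(data | r = 8) = (8/10)(7/9) = 28/45.
Multiplying each by its prior: 2/13 · 0 = 0, 4/13 · 1/45 = 4/585, 1/13 · 1/15 = 1/195, 4/13 · 2/9 = 8/117, 2/13 · 28/45 = 56/585; with total 103/585.
Therefore the posterior P(r = 2 | data) = (4/585) / (103/585) = 4/103.

0.0388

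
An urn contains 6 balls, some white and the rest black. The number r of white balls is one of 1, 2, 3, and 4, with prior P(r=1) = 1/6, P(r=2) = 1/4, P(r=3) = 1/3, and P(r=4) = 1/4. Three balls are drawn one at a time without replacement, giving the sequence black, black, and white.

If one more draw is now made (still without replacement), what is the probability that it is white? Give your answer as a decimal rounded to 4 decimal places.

Under each hypothesis, the probability of the observed sequence is: P(data | r = 1) = (5/6)(4/5)(1/4) = 1/6; P(data | r = 2) = (4/6)(3/5)(2/4) = 1/5; P(data | r = 3) = (3/6)(2/5)(3/4) = 3/20; P(data | r = 4) = (2/6)(1/5)(4/4) = 1/15.
Weighting by the prior gives 1/6 · 1/6 = 1/36, 1/4 · 1/5 = 1/20, 1/3 · 3/20 = 1/20, 1/4 · 1/15 = 1/60; these sum to 13/90.
Dividing through by the total gives posterior P(r = 1 | data) = 5/26, P(r = 2 | data) = 9/26, P(r = 3 | data) = 9/26, P(r = 4 | data) = 3/26.
Averaging over the posterior, P(white next | data) = (0)(5/26) + (1/3)(9/26) + (2/3)(9/26) + (1)(3/26) = 6/13.

0.4615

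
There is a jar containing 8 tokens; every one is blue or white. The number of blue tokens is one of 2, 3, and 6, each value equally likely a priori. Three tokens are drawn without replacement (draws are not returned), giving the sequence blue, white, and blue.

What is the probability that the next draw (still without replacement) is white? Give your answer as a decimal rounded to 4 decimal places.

Compute the likelihood of the observed sequence for each case: P(data | r = 2) = (2/8)(6/7)(1/6) = 1/28; P(data | r = 3) = (3/8)(5/7)(2/6) = 5/56; P(data | r = 6) = (6/8)(2/7)(5/6) = 5/28.
The prior-weighted likelihoods are 1/3 · 1/28 = 1/84, 1/3 · 5/56 = 5/168, 1/3 · 5/28 = 5/84; these sum to 17/168.
Normalising, the posterior is P(r = 2 | data) = 2/17, P(r = 3 | data) = 5/17, P(r = 6 | data) = 10/17.
Averaging over the posterior, P(white next | data) = (1)(2/17) + (4/5)(5/17) + (1/5)(10/17) = 8/17.

0.4706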